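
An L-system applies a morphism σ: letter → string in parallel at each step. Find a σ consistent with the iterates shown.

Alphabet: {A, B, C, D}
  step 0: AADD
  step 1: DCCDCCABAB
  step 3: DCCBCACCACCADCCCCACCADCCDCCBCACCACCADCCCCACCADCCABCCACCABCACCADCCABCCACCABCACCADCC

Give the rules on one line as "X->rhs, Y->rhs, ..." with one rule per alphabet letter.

  step 0 ⇒ step 1: AADD ⇒ DCC·DCC·AB·AB
    A ↦ DCC
    D ↦ AB
    B ↦ BCA  (constrained at step 1)
    C ↦ CCA  (constrained at step 1)

A->DCC, B->BCA, C->CCA, D->AB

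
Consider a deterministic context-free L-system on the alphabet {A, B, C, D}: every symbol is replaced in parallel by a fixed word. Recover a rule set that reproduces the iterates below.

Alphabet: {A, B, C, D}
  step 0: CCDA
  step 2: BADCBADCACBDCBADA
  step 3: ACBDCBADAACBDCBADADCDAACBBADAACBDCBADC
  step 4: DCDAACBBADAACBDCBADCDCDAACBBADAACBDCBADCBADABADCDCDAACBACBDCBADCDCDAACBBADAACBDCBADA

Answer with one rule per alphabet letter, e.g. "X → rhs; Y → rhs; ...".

  step 3 ⇒ step 4: ACBDCBADAACBDCBADADCDAACBBADAACBDCBADC ⇒ DC·DA·ACB·BA·DA·ACB·DC·BA·DC·DC·DA·ACB·BA·DA·ACB·DC·BA·DC·BA·DA·BA·DC·DC·DA·ACB·ACB·DC·BA·DC·DC·DA·ACB·BA·DA·ACB·DC·BA·DA
    A ↦ DC
    B ↦ ACB
    C ↦ DA
    D ↦ BA

A->DC, B->ACB, C->DA, D->BA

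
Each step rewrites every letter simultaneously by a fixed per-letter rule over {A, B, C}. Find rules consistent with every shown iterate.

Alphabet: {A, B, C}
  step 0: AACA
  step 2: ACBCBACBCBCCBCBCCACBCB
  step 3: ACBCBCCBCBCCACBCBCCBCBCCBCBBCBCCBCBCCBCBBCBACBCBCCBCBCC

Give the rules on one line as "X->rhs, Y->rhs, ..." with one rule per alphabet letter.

  step 2 ⇒ step 3: ACBCBACBCBCCBCBCCACBCB ⇒ AC·BCB·CC·BCB·CC·AC·BCB·CC·BCB·CC·BCB·BCB·CC·BCB·CC·BCB·BCB·AC·BCB·CC·BCB·CC
    A ↦ AC
    B ↦ CC
    C ↦ BCB

A->AC, B->CC, C->BCB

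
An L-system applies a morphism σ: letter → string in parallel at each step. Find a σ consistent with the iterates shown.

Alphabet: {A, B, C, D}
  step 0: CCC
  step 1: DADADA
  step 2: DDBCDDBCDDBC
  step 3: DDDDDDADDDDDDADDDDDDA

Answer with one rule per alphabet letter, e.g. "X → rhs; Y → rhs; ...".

  step 2 ⇒ step 3: DDBCDDBCDDBC ⇒ DD·DD·D·DA·DD·DD·D·DA·DD·DD·D·DA
    B ↦ D
    C ↦ DA
    D ↦ DD
  step 1 ⇒ step 2: DADADA ⇒ DD·BC·DD·BC·DD·BC
    A ↦ BC

A->BC, B->D, C->DA, D->DD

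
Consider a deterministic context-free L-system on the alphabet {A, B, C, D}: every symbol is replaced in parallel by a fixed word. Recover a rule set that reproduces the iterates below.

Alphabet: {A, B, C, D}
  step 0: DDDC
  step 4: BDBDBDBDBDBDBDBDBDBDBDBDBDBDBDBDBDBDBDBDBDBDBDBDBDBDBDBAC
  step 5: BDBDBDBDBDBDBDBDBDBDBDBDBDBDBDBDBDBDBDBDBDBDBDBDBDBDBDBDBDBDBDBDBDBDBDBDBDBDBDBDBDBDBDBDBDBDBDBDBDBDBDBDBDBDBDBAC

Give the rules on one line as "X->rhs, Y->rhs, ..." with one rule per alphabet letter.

A->B, B->BD, C->AC, D->BD

  step 4 ⇒ step 5: BDBDBDBDBDBDBDBDBDBDBDBDBDBDBDBDBDBDBDBDBDBDBDBDBDBDBDBAC ⇒ BD·BD·BD·BD·BD·BD·BD·BD·BD·BD·BD·BD·BD·BD·BD·BD·BD·BD·BD·BD·BD·BD·BD·BD·BD·BD·BD·BD·BD·BD·BD·BD·BD·BD·BD·BD·BD·BD·BD·BD·BD·BD·BD·BD·BD·BD·BD·BD·BD·BD·BD·BD·BD·BD·BD·B·AC
    A ↦ B
    B ↦ BD
    C ↦ AC
    D ↦ BD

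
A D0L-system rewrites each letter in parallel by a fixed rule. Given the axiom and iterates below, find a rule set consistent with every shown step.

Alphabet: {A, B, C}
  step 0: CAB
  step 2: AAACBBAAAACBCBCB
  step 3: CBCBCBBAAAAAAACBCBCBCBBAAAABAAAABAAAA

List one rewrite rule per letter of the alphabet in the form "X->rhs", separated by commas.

  step 2 ⇒ step 3: AAACBBAAAACBCBCB ⇒ CB·CB·CB·BA·AAA·AAA·CB·CB·CB·CB·BA·AAA·BA·AAA·BA·AAA
    A ↦ CB
    B ↦ AAA
    C ↦ BA

A->CB, B->AAA, C->BA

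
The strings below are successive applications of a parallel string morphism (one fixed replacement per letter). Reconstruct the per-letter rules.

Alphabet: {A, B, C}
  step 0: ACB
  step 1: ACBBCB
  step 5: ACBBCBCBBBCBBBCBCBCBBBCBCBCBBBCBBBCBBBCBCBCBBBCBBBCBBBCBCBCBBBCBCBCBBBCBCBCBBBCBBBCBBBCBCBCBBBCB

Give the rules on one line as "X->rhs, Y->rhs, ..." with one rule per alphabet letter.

A->AC, B->CB, C->BB

  step 0 ⇒ step 1: ACB ⇒ AC·BB·CB
    A ↦ AC
    B ↦ CB
    C ↦ BB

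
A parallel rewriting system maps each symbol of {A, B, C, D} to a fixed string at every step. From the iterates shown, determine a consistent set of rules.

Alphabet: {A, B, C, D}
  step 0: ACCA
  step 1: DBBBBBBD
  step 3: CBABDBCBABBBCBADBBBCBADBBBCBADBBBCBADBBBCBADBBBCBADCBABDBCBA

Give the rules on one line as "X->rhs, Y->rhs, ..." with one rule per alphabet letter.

  step 0 ⇒ step 1: ACCA ⇒ D·BBB·BBB·D
    A ↦ D
    C ↦ BBB
    B ↦ CBA  (constrained at step 1)
    D ↦ BDB  (constrained at step 1)

A->D, B->CBA, C->BBB, D->BDB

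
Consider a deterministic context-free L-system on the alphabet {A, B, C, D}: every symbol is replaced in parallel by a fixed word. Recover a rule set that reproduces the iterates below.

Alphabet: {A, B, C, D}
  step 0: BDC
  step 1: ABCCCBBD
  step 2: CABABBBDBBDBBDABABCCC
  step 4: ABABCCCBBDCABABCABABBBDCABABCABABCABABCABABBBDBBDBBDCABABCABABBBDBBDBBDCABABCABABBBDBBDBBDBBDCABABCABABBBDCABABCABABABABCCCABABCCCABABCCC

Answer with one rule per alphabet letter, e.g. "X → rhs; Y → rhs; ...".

  step 1 ⇒ step 2: ABCCCBBD ⇒ CAB·AB·BBD·BBD·BBD·AB·AB·CCC
    A ↦ CAB
    B ↦ AB
    C ↦ BBD
    D ↦ CCC

A->CAB, B->AB, C->BBD, D->CCC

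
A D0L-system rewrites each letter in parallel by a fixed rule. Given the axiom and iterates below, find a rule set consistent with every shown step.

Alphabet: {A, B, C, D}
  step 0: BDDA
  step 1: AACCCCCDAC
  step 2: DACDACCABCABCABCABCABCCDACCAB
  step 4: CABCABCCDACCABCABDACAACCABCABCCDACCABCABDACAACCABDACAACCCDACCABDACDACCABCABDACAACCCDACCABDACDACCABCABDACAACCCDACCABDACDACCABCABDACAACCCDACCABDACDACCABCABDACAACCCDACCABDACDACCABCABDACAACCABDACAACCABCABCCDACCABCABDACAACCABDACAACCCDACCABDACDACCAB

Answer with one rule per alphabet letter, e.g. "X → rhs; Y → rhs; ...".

  step 1 ⇒ step 2: AACCCCCDAC ⇒ DAC·DAC·CAB·CAB·CAB·CAB·CAB·CC·DAC·CAB
    A ↦ DAC
    C ↦ CAB
    D ↦ CC
  step 0 ⇒ step 1: BDDA ⇒ AAC·CC·CC·DAC
    B ↦ AAC

A->DAC, B->AAC, C->CAB, D->CC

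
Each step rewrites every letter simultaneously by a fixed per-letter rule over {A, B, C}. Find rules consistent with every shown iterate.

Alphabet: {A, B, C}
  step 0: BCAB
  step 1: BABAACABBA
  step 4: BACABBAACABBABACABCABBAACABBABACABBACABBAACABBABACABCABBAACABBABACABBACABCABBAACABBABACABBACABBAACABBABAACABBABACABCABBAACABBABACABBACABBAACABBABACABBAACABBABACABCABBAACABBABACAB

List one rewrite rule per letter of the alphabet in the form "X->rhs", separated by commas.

A->CAB, B->BA, C->BAA

  step 0 ⇒ step 1: BCAB ⇒ BA·BAA·CAB·BA
    A ↦ CAB
    B ↦ BA
    C ↦ BAA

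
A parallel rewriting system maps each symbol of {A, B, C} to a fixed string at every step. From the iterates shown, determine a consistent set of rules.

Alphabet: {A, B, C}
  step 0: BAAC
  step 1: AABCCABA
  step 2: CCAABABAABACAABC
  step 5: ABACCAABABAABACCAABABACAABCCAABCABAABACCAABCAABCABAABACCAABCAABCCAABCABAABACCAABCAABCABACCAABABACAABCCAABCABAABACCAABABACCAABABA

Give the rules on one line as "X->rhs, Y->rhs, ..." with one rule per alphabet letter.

  step 1 ⇒ step 2: AABCCABA ⇒ C·C·AAB·ABA·ABA·C·AAB·C
    A ↦ C
    B ↦ AAB
    C ↦ ABA

A->C, B->AAB, C->ABA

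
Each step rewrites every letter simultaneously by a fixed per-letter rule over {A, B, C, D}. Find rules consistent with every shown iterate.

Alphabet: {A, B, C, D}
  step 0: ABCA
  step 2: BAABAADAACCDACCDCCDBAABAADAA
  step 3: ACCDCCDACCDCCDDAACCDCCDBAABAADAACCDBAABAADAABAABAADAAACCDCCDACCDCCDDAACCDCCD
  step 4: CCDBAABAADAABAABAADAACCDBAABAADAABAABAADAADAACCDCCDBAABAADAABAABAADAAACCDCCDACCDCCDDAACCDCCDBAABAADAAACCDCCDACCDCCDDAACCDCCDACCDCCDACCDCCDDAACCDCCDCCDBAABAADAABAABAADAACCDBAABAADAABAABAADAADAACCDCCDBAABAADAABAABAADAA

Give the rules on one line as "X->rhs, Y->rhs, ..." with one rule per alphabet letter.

  step 3 ⇒ step 4: ACCDCCDACCDCCDDAACCDCCDBAABAADAACCDBAABAADAABAABAADAAACCDCCDACCDCCDDAACCDCCD ⇒ CCD·BAA·BAA·DAA·BAA·BAA·DAA·CCD·BAA·BAA·DAA·BAA·BAA·DAA·DAA·CCD·CCD·BAA·BAA·DAA·BAA·BAA·DAA·A·CCD·CCD·A·CCD·CCD·DAA·CCD·CCD·BAA·BAA·DAA·A·CCD·CCD·A·CCD·CCD·DAA·CCD·CCD·A·CCD·CCD·A·CCD·CCD·DAA·CCD·CCD·CCD·BAA·BAA·DAA·BAA·BAA·DAA·CCD·BAA·BAA·DAA·BAA·BAA·DAA·DAA·CCD·CCD·BAA·BAA·DAA·BAA·BAA·DAA
    A ↦ CCD
    B ↦ A
    C ↦ BAA
    D ↦ DAA

A->CCD, B->A, C->BAA, D->DAA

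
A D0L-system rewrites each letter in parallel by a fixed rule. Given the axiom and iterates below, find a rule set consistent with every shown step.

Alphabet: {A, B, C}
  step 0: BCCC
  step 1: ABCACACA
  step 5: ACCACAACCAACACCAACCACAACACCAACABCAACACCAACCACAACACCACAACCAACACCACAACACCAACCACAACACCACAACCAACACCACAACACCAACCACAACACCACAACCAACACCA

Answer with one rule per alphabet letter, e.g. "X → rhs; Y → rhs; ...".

  step 0 ⇒ step 1: BCCC ⇒ AB·CA·CA·CA
    B ↦ AB
    C ↦ CA
    A ↦ AC  (constrained at step 1)

A->AC, B->AB, C->CA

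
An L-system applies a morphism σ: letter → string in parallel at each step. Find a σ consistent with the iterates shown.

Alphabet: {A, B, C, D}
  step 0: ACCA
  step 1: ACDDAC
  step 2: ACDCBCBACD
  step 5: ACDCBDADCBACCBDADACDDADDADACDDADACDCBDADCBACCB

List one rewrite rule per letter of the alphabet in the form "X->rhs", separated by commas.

  step 1 ⇒ step 2: ACDDAC ⇒ AC·D·CB·CB·AC·D
    A ↦ AC
    C ↦ D
    D ↦ CB
    B ↦ AD  (constrained at step 2)

A->AC, B->AD, C->D, D->CB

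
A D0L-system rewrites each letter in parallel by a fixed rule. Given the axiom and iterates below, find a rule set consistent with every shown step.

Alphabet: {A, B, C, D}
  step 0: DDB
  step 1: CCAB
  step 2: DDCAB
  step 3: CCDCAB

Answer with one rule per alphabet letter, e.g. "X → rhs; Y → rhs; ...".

A->C, B->AB, C->D, D->C

  step 2 ⇒ step 3: DDCAB ⇒ C·C·D·C·AB
    A ↦ C
    B ↦ AB
    C ↦ D
    D ↦ C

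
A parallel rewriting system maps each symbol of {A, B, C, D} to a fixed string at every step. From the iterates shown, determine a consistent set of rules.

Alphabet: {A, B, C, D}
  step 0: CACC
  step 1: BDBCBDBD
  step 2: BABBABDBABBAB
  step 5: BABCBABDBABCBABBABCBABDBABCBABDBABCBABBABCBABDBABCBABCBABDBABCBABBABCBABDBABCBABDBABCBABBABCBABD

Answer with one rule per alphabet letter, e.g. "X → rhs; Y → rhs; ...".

A->BC, B->BA, C->BD, D->B

  step 1 ⇒ step 2: BDBCBDBD ⇒ BA·B·BA·BD·BA·B·BA·B
    B ↦ BA
    C ↦ BD
    D ↦ B
  step 0 ⇒ step 1: CACC ⇒ BD·BC·BD·BD
    A ↦ BC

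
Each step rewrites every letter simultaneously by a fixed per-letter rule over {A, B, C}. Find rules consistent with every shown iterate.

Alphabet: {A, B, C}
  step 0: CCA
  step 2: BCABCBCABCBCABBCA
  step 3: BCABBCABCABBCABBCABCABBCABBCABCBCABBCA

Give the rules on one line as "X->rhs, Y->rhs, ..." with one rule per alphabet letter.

A->BCA, B->BC, C->AB

  step 2 ⇒ step 3: BCABCBCABCBCABBCA ⇒ BC·AB·BCA·BC·AB·BC·AB·BCA·BC·AB·BC·AB·BCA·BC·BC·AB·BCA
    A ↦ BCA
    B ↦ BC
    C ↦ AB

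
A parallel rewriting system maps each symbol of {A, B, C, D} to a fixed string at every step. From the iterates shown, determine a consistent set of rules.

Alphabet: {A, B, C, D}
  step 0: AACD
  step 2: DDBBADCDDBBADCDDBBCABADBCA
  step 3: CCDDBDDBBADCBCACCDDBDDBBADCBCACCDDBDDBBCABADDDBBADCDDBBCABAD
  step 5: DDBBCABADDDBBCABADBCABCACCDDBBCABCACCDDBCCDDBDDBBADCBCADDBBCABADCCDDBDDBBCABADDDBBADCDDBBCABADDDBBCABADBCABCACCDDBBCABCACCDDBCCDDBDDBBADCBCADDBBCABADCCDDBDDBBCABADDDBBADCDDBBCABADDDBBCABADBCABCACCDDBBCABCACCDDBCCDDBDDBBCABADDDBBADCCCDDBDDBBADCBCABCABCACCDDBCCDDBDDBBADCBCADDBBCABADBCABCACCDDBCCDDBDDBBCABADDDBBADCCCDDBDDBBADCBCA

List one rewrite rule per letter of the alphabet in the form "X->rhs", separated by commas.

A->BAD, B->DDB, C->BCA, D->C

  step 2 ⇒ step 3: DDBBADCDDBBADCDDBBCABADBCA ⇒ C·C·DDB·DDB·BAD·C·BCA·C·C·DDB·DDB·BAD·C·BCA·C·C·DDB·DDB·BCA·BAD·DDB·BAD·C·DDB·BCA·BAD
    A ↦ BAD
    B ↦ DDB
    C ↦ BCA
    D ↦ C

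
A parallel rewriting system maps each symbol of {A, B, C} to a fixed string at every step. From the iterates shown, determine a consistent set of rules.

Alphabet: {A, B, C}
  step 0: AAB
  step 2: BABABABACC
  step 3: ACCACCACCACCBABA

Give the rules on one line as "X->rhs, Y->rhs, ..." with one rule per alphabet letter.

  step 2 ⇒ step 3: BABABABACC ⇒ A·CC·A·CC·A·CC·A·CC·BA·BA
    A ↦ CC
    B ↦ A
    C ↦ BA

A->CC, B->A, C->BA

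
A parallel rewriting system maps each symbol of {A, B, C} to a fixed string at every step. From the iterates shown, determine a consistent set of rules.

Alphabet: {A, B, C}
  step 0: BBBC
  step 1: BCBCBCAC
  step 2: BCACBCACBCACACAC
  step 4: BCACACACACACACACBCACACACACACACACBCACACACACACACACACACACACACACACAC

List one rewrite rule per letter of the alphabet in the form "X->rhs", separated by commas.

  step 1 ⇒ step 2: BCBCBCAC ⇒ BC·AC·BC·AC·BC·AC·AC·AC
    A ↦ AC
    B ↦ BC
    C ↦ AC

A->AC, B->BC, C->AC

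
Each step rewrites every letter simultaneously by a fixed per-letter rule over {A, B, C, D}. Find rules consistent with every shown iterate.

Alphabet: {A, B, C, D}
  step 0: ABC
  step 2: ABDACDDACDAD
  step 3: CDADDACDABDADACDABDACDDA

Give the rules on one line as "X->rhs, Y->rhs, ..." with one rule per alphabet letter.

A->CD, B->AD, C->AB, D->DA

  step 2 ⇒ step 3: ABDACDDACDAD ⇒ CD·AD·DA·CD·AB·DA·DA·CD·AB·DA·CD·DA
    A ↦ CD
    B ↦ AD
    C ↦ AB
    D ↦ DA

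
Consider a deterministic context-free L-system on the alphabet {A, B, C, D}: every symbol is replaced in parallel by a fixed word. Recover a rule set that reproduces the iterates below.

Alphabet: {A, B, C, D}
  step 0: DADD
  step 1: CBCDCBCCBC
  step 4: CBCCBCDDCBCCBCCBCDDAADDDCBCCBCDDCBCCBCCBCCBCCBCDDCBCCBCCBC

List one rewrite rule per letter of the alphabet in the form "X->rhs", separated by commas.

  step 0 ⇒ step 1: DADD ⇒ CBC·D·CBC·CBC
    A ↦ D
    D ↦ CBC
    B ↦ CA  (constrained at step 1)
    C ↦ AA  (constrained at step 1)

A->D, B->CA, C->AA, D->CBC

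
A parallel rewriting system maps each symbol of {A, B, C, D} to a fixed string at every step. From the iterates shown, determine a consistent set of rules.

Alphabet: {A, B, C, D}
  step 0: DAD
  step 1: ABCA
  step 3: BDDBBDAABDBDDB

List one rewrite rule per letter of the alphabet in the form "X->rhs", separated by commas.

  step 0 ⇒ step 1: DAD ⇒ A·BC·A
    A ↦ BC
    D ↦ A
    B ↦ BD  (constrained at step 1)
    C ↦ DB  (constrained at step 1)

A->BC, B->BD, C->DB, D->A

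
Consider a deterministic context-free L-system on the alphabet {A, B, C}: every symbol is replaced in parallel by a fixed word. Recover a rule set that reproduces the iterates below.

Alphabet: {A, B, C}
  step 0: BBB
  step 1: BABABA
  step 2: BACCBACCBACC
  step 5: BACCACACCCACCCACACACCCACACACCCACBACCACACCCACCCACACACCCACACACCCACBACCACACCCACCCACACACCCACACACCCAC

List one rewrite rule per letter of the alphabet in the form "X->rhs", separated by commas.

  step 1 ⇒ step 2: BABABA ⇒ BA·CC·BA·CC·BA·CC
    A ↦ CC
    B ↦ BA
    C ↦ AC  (constrained at step 2)

A->CC, B->BA, C->AC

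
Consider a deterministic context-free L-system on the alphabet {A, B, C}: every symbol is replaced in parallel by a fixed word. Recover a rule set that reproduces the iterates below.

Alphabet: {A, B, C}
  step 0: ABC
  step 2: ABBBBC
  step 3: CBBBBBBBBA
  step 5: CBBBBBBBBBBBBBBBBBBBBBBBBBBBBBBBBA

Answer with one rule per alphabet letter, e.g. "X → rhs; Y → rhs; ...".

  step 2 ⇒ step 3: ABBBBC ⇒ C·BB·BB·BB·BB·A
    A ↦ C
    B ↦ BB
    C ↦ A

A->C, B->BB, C->A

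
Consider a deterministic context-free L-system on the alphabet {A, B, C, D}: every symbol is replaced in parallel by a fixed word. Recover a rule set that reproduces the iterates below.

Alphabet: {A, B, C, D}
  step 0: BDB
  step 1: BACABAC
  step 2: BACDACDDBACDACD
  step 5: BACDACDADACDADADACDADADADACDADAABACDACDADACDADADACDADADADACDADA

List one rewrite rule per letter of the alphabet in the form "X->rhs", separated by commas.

A->D, B->BAC, C->ACD, D->A

  step 1 ⇒ step 2: BACABAC ⇒ BAC·D·ACD·D·BAC·D·ACD
    A ↦ D
    B ↦ BAC
    C ↦ ACD
  step 0 ⇒ step 1: BDB ⇒ BAC·A·BAC
    D ↦ A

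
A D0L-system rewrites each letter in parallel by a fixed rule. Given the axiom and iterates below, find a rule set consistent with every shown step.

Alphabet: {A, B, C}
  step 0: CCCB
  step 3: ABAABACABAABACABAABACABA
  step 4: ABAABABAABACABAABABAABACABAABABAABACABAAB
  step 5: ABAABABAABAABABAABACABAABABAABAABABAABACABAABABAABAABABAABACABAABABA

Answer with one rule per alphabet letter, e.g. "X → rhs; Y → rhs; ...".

A->AB, B->A, C->AC

  step 4 ⇒ step 5: ABAABABAABACABAABABAABACABAABABAABACABAAB ⇒ AB·A·AB·AB·A·AB·A·AB·AB·A·AB·AC·AB·A·AB·AB·A·AB·A·AB·AB·A·AB·AC·AB·A·AB·AB·A·AB·A·AB·AB·A·AB·AC·AB·A·AB·AB·A
    A ↦ AB
    B ↦ A
    C ↦ AC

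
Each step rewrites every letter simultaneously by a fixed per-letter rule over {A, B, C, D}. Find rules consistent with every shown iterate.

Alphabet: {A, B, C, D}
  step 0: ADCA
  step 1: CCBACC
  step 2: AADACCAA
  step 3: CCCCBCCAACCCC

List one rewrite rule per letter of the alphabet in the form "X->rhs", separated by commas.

A->CC, B->DA, C->A, D->B

  step 2 ⇒ step 3: AADACCAA ⇒ CC·CC·B·CC·A·A·CC·CC
    A ↦ CC
    C ↦ A
    D ↦ B
  step 1 ⇒ step 2: CCBACC ⇒ A·A·DA·CC·A·A
    B ↦ DA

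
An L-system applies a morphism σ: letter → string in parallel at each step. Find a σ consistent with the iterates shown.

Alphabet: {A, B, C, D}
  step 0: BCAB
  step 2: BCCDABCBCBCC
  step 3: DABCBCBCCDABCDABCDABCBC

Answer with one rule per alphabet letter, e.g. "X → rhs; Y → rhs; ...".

A->C, B->DA, C->BC, D->BC

  step 2 ⇒ step 3: BCCDABCBCBCC ⇒ DA·BC·BC·BC·C·DA·BC·DA·BC·DA·BC·BC
    A ↦ C
    B ↦ DA
    C ↦ BC
    D ↦ BC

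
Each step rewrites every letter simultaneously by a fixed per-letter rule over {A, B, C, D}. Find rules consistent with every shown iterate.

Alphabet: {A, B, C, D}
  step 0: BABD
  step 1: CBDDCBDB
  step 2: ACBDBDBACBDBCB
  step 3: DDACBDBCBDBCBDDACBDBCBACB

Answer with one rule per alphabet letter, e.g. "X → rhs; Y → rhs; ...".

A->DD, B->CB, C->A, D->DB

  step 2 ⇒ step 3: ACBDBDBACBDBCB ⇒ DD·A·CB·DB·CB·DB·CB·DD·A·CB·DB·CB·A·CB
    A ↦ DD
    B ↦ CB
    C ↦ A
    D ↦ DB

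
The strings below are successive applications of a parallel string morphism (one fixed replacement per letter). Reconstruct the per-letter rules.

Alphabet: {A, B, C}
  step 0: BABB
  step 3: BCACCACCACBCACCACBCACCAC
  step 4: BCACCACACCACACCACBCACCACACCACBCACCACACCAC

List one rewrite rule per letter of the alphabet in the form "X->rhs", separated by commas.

  step 3 ⇒ step 4: BCACCACCACBCACCACBCACCAC ⇒ BC·AC·C·AC·AC·C·AC·AC·C·AC·BC·AC·C·AC·AC·C·AC·BC·AC·C·AC·AC·C·AC
    A ↦ C
    B ↦ BC
    C ↦ AC

A->C, B->BC, C->AC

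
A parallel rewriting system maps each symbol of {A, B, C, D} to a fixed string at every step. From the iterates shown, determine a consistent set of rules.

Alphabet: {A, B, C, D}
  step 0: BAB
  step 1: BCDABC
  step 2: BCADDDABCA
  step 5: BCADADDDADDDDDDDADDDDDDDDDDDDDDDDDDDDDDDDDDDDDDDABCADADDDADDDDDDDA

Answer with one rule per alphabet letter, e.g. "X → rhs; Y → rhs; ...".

  step 1 ⇒ step 2: BCDABC ⇒ BC·A·DD·DA·BC·A
    A ↦ DA
    B ↦ BC
    C ↦ A
    D ↦ DD

A->DA, B->BC, C->A, D->DD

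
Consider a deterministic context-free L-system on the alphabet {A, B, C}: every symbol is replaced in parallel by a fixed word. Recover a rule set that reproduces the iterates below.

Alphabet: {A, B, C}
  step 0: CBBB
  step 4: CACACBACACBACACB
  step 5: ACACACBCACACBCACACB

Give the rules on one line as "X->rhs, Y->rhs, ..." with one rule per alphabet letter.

A->C, B->CB, C->A

  step 4 ⇒ step 5: CACACBACACBACACB ⇒ A·C·A·C·A·CB·C·A·C·A·CB·C·A·C·A·CB
    A ↦ C
    B ↦ CB
    C ↦ A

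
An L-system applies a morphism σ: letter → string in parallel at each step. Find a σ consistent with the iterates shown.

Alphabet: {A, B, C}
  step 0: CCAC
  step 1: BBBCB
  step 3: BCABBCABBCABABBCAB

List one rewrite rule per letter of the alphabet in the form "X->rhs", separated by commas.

  step 0 ⇒ step 1: CCAC ⇒ B·B·BC·B
    A ↦ BC
    C ↦ B
    B ↦ AB  (constrained at step 1)

A->BC, B->AB, C->B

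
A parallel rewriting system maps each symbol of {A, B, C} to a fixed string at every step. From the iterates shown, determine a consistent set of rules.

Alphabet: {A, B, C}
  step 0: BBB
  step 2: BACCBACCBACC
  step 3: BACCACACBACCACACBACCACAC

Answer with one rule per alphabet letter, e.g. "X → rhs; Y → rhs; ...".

  step 2 ⇒ step 3: BACCBACCBACC ⇒ BA·CC·AC·AC·BA·CC·AC·AC·BA·CC·AC·AC
    A ↦ CC
    B ↦ BA
    C ↦ AC

A->CC, B->BA, C->AC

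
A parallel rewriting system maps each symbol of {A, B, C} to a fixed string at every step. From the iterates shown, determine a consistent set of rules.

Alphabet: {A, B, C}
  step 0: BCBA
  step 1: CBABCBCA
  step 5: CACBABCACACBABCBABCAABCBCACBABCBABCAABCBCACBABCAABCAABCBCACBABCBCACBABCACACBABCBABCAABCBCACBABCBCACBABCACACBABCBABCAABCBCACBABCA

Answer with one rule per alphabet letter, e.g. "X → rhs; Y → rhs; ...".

A->CA, B->CB, C->AB

  step 0 ⇒ step 1: BCBA ⇒ CB·AB·CB·CA
    A ↦ CA
    B ↦ CB
    C ↦ AB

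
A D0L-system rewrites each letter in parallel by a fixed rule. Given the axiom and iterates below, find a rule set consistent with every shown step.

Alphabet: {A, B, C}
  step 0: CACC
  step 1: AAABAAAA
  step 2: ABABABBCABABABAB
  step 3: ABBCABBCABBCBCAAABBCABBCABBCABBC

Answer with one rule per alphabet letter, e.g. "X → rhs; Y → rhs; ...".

  step 2 ⇒ step 3: ABABABBCABABABAB ⇒ AB·BC·AB·BC·AB·BC·BC·AA·AB·BC·AB·BC·AB·BC·AB·BC
    A ↦ AB
    B ↦ BC
    C ↦ AA

A->AB, B->BC, C->AA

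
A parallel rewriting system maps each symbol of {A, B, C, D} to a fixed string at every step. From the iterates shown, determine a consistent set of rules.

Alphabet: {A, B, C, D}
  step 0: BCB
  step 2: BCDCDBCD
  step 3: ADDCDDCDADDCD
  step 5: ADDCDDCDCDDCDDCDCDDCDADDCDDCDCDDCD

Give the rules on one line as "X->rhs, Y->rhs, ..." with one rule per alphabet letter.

A->B, B->AD, C->D, D->CD

  step 2 ⇒ step 3: BCDCDBCD ⇒ AD·D·CD·D·CD·AD·D·CD
    B ↦ AD
    C ↦ D
    D ↦ CD
    A ↦ B  (constrained at step 3)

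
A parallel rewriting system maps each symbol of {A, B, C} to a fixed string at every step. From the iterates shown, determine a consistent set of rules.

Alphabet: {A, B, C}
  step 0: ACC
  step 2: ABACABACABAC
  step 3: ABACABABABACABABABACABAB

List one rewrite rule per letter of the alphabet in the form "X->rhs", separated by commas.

A->AB, B->AC, C->AB

  step 2 ⇒ step 3: ABACABACABAC ⇒ AB·AC·AB·AB·AB·AC·AB·AB·AB·AC·AB·AB
    A ↦ AB
    B ↦ AC
    C ↦ AB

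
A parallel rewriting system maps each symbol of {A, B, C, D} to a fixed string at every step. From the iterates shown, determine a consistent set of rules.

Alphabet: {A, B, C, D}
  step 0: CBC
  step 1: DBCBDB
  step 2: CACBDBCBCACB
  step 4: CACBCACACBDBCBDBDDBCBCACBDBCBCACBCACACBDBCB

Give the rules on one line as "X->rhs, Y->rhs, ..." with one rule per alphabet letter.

  step 1 ⇒ step 2: DBCBDB ⇒ CA·CB·DB·CB·CA·CB
    B ↦ CB
    C ↦ DB
    D ↦ CA
    A ↦ D  (constrained at step 2)

A->D, B->CB, C->DB, D->CA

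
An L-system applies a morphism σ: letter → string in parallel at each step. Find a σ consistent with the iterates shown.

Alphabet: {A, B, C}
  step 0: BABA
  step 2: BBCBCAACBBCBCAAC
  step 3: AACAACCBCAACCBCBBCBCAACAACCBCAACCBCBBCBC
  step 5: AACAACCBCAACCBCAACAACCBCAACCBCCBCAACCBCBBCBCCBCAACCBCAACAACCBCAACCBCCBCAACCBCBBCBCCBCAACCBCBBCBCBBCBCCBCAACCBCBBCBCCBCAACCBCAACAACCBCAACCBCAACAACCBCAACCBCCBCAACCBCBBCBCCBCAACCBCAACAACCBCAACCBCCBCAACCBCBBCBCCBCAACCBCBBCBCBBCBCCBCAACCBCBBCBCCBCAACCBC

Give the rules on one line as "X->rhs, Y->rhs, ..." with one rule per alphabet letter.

A->B, B->AAC, C->CBC

  step 2 ⇒ step 3: BBCBCAACBBCBCAAC ⇒ AAC·AAC·CBC·AAC·CBC·B·B·CBC·AAC·AAC·CBC·AAC·CBC·B·B·CBC
    A ↦ B
    B ↦ AAC
    C ↦ CBC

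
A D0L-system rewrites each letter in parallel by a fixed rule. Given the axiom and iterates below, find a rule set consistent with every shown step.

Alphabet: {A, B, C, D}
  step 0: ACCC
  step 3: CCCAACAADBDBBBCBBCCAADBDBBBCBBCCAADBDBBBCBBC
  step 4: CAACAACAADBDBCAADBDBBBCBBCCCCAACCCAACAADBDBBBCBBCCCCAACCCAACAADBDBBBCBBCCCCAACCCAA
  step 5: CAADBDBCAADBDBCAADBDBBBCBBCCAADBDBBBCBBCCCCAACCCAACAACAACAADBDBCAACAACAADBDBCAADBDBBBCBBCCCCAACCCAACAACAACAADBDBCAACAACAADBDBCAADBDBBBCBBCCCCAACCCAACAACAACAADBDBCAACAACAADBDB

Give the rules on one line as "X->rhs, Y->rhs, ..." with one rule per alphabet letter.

  step 4 ⇒ step 5: CAACAACAADBDBCAADBDBBBCBBCCCCAACCCAACAADBDBBBCBBCCCCAACCCAACAADBDBBBCBBCCCCAACCCAA ⇒ CAA·DB·DB·CAA·DB·DB·CAA·DB·DB·BB·C·BB·C·CAA·DB·DB·BB·C·BB·C·C·C·CAA·C·C·CAA·CAA·CAA·CAA·DB·DB·CAA·CAA·CAA·DB·DB·CAA·DB·DB·BB·C·BB·C·C·C·CAA·C·C·CAA·CAA·CAA·CAA·DB·DB·CAA·CAA·CAA·DB·DB·CAA·DB·DB·BB·C·BB·C·C·C·CAA·C·C·CAA·CAA·CAA·CAA·DB·DB·CAA·CAA·CAA·DB·DB
    A ↦ DB
    B ↦ C
    C ↦ CAA
    D ↦ BB

A->DB, B->C, C->CAA, D->BB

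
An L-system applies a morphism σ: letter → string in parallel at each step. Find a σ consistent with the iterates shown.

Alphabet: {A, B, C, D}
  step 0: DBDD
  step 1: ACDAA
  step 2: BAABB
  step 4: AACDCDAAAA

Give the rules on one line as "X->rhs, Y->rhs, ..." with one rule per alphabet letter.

A->B, B->CD, C->A, D->A

  step 1 ⇒ step 2: ACDAA ⇒ B·A·A·B·B
    A ↦ B
    C ↦ A
    D ↦ A
  step 0 ⇒ step 1: DBDD ⇒ A·CD·A·A
    B ↦ CD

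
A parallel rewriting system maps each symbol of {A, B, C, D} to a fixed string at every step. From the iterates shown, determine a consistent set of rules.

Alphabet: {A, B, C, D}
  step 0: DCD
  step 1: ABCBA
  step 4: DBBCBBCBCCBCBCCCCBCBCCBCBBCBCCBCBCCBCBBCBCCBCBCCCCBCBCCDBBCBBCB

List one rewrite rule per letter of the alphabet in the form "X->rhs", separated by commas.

  step 0 ⇒ step 1: DCD ⇒ A·BCB·A
    C ↦ BCB
    D ↦ A
    A ↦ DB  (constrained at step 1)
    B ↦ CC  (constrained at step 1)

A->DB, B->CC, C->BCB, D->A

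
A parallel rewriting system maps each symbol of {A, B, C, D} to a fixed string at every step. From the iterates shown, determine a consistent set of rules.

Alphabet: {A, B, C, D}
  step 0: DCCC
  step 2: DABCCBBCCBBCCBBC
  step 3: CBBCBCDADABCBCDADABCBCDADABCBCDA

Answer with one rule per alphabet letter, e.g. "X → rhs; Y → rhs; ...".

  step 2 ⇒ step 3: DABCCBBCCBBCCBBC ⇒ CB·BC·BC·DA·DA·BC·BC·DA·DA·BC·BC·DA·DA·BC·BC·DA
    A ↦ BC
    B ↦ BC
    C ↦ DA
    D ↦ CB

A->BC, B->BC, C->DA, D->CB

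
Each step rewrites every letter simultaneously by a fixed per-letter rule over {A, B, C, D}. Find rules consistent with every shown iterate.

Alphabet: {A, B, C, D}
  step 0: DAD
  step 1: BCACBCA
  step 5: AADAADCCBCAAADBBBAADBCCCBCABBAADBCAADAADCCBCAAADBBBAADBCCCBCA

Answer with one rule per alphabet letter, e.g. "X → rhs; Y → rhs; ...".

  step 0 ⇒ step 1: DAD ⇒ BCA·C·BCA
    A ↦ C
    D ↦ BCA
    B ↦ AAD  (constrained at step 1)
    C ↦ B  (constrained at step 1)

A->C, B->AAD, C->B, D->BCA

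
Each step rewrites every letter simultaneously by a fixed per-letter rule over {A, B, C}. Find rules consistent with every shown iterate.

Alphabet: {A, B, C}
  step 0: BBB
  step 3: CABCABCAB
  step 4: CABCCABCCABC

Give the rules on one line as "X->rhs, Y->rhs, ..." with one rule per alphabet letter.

  step 3 ⇒ step 4: CABCABCAB ⇒ CA·B·C·CA·B·C·CA·B·C
    A ↦ B
    B ↦ C
    C ↦ CA

A->B, B->C, C->CA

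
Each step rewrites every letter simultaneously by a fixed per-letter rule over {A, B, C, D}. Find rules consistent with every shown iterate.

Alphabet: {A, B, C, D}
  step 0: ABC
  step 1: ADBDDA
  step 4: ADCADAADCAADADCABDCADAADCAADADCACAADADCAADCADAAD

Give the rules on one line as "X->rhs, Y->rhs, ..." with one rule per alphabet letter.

A->AD, B->BD, C->DA, D->CA

  step 0 ⇒ step 1: ABC ⇒ AD·BD·DA
    A ↦ AD
    B ↦ BD
    C ↦ DA
    D ↦ CA  (constrained at step 1)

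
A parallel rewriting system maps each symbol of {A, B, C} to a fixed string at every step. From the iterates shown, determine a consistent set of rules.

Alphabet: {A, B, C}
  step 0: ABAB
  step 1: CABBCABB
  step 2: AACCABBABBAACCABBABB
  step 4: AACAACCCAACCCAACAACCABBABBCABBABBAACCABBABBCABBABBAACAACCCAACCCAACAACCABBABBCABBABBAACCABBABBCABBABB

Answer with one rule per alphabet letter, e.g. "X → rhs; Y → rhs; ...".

  step 1 ⇒ step 2: CABBCABB ⇒ AAC·C·ABB·ABB·AAC·C·ABB·ABB
    A ↦ C
    B ↦ ABB
    C ↦ AAC

A->C, B->ABB, C->AAC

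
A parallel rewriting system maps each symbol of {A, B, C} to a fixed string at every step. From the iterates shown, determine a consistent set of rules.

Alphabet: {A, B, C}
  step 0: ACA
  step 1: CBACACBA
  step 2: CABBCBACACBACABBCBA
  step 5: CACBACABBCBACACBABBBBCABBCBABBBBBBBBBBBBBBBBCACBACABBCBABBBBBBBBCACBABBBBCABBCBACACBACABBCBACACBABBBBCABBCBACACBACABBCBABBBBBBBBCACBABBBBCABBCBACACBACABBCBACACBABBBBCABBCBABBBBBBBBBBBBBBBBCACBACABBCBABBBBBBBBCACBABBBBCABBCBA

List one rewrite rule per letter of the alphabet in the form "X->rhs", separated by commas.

A->CBA, B->BB, C->CA

  step 1 ⇒ step 2: CBACACBA ⇒ CA·BB·CBA·CA·CBA·CA·BB·CBA
    A ↦ CBA
    B ↦ BB
    C ↦ CA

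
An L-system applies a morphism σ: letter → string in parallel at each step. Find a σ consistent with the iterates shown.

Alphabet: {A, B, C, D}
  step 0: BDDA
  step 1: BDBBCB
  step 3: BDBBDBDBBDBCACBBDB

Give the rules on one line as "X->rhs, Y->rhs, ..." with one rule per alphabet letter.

A->CB, B->BD, C->CA, D->B

  step 0 ⇒ step 1: BDDA ⇒ BD·B·B·CB
    A ↦ CB
    B ↦ BD
    D ↦ B
    C ↦ CA  (constrained at step 1)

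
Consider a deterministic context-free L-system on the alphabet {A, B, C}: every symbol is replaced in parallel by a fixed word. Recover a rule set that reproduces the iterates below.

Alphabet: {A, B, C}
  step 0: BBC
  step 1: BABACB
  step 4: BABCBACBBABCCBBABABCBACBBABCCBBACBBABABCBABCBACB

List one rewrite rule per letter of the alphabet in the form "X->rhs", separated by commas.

  step 0 ⇒ step 1: BBC ⇒ BA·BA·CB
    B ↦ BA
    C ↦ CB
    A ↦ BC  (constrained at step 1)

A->BC, B->BA, C->CB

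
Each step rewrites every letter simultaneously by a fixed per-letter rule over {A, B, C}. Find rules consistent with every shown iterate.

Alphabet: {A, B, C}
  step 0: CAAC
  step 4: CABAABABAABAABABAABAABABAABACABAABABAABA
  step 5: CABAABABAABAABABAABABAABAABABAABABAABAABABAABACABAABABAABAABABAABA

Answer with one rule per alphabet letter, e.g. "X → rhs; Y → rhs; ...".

A->BA, B->A, C->CA

  step 4 ⇒ step 5: CABAABABAABAABABAABAABABAABACABAABABAABA ⇒ CA·BA·A·BA·BA·A·BA·A·BA·BA·A·BA·BA·A·BA·A·BA·BA·A·BA·BA·A·BA·A·BA·BA·A·BA·CA·BA·A·BA·BA·A·BA·A·BA·BA·A·BA
    A ↦ BA
    B ↦ A
    C ↦ CA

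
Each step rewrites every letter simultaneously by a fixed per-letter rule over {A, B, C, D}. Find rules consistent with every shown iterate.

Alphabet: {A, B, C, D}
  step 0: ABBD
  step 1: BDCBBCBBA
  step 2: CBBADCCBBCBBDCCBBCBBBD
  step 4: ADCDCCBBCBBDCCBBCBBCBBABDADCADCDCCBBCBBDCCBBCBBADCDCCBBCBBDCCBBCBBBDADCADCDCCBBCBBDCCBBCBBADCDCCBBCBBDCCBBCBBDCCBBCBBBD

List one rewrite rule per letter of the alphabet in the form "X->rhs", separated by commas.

  step 1 ⇒ step 2: BDCBBCBBA ⇒ CBB·A·DC·CBB·CBB·DC·CBB·CBB·BD
    A ↦ BD
    B ↦ CBB
    C ↦ DC
    D ↦ A

A->BD, B->CBB, C->DC, D->A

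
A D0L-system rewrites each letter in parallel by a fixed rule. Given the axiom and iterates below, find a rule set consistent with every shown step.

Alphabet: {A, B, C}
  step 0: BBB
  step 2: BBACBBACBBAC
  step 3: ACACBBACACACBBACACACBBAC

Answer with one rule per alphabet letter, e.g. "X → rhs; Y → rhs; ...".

A->BB, B->AC, C->AC

  step 2 ⇒ step 3: BBACBBACBBAC ⇒ AC·AC·BB·AC·AC·AC·BB·AC·AC·AC·BB·AC
    A ↦ BB
    B ↦ AC
    C ↦ AC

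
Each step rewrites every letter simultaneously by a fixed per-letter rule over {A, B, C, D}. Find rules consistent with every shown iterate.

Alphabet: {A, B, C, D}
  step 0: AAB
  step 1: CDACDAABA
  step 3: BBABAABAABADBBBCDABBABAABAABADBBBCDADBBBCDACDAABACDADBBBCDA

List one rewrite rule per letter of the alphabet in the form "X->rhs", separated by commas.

  step 0 ⇒ step 1: AAB ⇒ CDA·CDA·ABA
    A ↦ CDA
    B ↦ ABA
    C ↦ DB  (constrained at step 1)
    D ↦ BB  (constrained at step 1)

A->CDA, B->ABA, C->DB, D->BB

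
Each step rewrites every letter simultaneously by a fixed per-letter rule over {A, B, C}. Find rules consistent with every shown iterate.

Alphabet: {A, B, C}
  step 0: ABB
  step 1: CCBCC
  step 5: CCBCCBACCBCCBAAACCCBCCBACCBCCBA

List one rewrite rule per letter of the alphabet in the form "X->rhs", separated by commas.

  step 0 ⇒ step 1: ABB ⇒ CCB·C·C
    A ↦ CCB
    B ↦ C
    C ↦ A  (constrained at step 1)

A->CCB, B->C, C->A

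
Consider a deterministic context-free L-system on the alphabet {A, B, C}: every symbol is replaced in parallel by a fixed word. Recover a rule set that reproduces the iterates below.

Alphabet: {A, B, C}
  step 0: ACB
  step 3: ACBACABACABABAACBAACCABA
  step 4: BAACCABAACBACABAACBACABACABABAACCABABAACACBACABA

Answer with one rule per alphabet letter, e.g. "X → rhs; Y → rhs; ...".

  step 3 ⇒ step 4: ACBACABACABABAACBAACCABA ⇒ BA·AC·CA·BA·AC·BA·CA·BA·AC·BA·CA·BA·CA·BA·BA·AC·CA·BA·BA·AC·AC·BA·CA·BA
    A ↦ BA
    B ↦ CA
    C ↦ AC

A->BA, B->CA, C->AC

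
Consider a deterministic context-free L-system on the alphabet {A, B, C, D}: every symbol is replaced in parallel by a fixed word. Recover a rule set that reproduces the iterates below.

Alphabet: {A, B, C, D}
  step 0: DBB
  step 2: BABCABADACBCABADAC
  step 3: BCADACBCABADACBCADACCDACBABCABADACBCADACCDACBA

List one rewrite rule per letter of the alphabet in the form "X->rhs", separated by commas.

  step 2 ⇒ step 3: BABCABADACBCABADAC ⇒ BCA·DAC·BCA·BA·DAC·BCA·DAC·C·DAC·BA·BCA·BA·DAC·BCA·DAC·C·DAC·BA
    A ↦ DAC
    B ↦ BCA
    C ↦ BA
    D ↦ C

A->DAC, B->BCA, C->BA, D->C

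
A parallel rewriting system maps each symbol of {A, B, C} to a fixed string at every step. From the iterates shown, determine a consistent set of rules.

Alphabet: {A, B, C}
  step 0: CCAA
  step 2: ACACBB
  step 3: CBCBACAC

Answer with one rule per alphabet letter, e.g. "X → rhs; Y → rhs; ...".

A->C, B->AC, C->B

  step 2 ⇒ step 3: ACACBB ⇒ C·B·C·B·AC·AC
    A ↦ C
    B ↦ AC
    C ↦ B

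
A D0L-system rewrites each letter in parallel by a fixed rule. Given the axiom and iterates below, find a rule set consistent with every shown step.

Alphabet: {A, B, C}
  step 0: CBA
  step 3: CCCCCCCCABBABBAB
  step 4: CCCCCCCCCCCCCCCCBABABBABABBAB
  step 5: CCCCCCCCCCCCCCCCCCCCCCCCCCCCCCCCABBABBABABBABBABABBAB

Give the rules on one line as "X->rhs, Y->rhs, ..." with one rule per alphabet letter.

A->B, B->AB, C->CC

  step 4 ⇒ step 5: CCCCCCCCCCCCCCCCBABABBABABBAB ⇒ CC·CC·CC·CC·CC·CC·CC·CC·CC·CC·CC·CC·CC·CC·CC·CC·AB·B·AB·B·AB·AB·B·AB·B·AB·AB·B·AB
    A ↦ B
    B ↦ AB
    C ↦ CC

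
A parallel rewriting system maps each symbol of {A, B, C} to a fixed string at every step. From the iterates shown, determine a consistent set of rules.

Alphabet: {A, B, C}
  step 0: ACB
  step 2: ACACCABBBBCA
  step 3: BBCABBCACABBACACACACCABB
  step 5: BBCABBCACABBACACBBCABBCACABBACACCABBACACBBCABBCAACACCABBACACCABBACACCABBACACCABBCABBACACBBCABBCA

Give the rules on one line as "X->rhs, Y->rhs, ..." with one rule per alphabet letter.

A->BB, B->AC, C->CA

  step 2 ⇒ step 3: ACACCABBBBCA ⇒ BB·CA·BB·CA·CA·BB·AC·AC·AC·AC·CA·BB
    A ↦ BB
    B ↦ AC
    C ↦ CA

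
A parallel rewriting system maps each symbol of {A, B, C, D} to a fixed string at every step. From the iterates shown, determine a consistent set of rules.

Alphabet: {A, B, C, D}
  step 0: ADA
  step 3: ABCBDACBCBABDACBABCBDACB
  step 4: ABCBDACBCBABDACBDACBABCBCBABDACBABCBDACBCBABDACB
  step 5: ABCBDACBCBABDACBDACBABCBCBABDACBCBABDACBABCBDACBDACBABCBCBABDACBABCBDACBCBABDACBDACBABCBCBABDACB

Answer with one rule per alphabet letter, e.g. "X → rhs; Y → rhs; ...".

  step 4 ⇒ step 5: ABCBDACBCBABDACBDACBABCBCBABDACBABCBDACBCBABDACB ⇒ AB·CB·DA·CB·CB·AB·DA·CB·DA·CB·AB·CB·CB·AB·DA·CB·CB·AB·DA·CB·AB·CB·DA·CB·DA·CB·AB·CB·CB·AB·DA·CB·AB·CB·DA·CB·CB·AB·DA·CB·DA·CB·AB·CB·CB·AB·DA·CB
    A ↦ AB
    B ↦ CB
    C ↦ DA
    D ↦ CB

A->AB, B->CB, C->DA, D->CB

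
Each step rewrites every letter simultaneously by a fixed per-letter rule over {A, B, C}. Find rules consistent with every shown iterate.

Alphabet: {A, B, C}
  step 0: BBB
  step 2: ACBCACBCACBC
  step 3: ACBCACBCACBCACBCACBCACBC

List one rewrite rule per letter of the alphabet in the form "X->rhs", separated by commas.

A->AC, B->AC, C->BC

  step 2 ⇒ step 3: ACBCACBCACBC ⇒ AC·BC·AC·BC·AC·BC·AC·BC·AC·BC·AC·BC
    A ↦ AC
    B ↦ AC
    C ↦ BC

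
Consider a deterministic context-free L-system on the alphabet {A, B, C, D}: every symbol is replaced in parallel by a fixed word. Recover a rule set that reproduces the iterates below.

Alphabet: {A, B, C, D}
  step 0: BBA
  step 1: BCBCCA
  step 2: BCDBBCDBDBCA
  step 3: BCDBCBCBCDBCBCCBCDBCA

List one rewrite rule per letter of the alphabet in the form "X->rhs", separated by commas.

  step 2 ⇒ step 3: BCDBBCDBDBCA ⇒ BC·DB·C·BC·BC·DB·C·BC·C·BC·DB·CA
    A ↦ CA
    B ↦ BC
    C ↦ DB
    D ↦ C

A->CA, B->BC, C->DB, D->C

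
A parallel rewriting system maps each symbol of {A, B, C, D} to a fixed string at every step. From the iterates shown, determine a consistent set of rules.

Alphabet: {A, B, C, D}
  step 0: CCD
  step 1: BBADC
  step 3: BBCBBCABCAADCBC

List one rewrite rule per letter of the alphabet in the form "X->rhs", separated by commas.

  step 0 ⇒ step 1: CCD ⇒ B·B·ADC
    C ↦ B
    D ↦ ADC
    A ↦ BCA  (constrained at step 1)
    B ↦ C  (constrained at step 1)

A->BCA, B->C, C->B, D->ADC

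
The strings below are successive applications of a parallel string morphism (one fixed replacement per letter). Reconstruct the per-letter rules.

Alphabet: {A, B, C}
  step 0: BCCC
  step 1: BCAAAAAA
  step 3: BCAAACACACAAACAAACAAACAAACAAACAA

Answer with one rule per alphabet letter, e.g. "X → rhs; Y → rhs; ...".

  step 0 ⇒ step 1: BCCC ⇒ BC·AA·AA·AA
    B ↦ BC
    C ↦ AA
    A ↦ AC  (constrained at step 1)

A->AC, B->BC, C->AA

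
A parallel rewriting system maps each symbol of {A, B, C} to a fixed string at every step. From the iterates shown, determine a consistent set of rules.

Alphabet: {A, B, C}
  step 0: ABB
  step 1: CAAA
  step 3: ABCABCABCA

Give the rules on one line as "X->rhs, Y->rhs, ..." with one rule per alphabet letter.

A->CA, B->A, C->B

  step 0 ⇒ step 1: ABB ⇒ CA·A·A
    A ↦ CA
    B ↦ A
    C ↦ B  (constrained at step 1)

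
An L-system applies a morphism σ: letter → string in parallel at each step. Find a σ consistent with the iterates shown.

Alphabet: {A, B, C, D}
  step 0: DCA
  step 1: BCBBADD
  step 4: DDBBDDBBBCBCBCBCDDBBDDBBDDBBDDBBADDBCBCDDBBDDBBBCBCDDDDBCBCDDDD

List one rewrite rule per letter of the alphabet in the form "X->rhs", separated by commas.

  step 0 ⇒ step 1: DCA ⇒ BC·BB·ADD
    A ↦ ADD
    C ↦ BB
    D ↦ BC
    B ↦ DD  (constrained at step 1)

A->ADD, B->DD, C->BB, D->BC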